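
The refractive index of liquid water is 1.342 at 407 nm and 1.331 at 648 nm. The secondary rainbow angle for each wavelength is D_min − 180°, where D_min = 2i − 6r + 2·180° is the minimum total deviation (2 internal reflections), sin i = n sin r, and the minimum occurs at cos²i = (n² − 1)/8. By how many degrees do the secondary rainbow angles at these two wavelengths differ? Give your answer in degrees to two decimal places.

2.86°

At 407 nm (n = 1.342): cos²i = 0.10012 → i = 71.554°, r = 44.981°, D_min = 233.222°, rainbow angle = 53.222°.
At 648 nm (n = 1.331): cos²i = 0.09645 → i = 71.907°, r = 45.575°, D_min = 230.365°, rainbow angle = 50.365°.
Angular width = |53.222° − 50.365°| = 2.857°.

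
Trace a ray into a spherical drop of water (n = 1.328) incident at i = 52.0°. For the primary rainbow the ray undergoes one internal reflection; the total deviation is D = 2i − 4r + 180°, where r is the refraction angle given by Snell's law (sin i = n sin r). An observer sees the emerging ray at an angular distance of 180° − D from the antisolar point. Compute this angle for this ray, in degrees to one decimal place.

41.6°

sin r = sin 52.0° / 1.328 = 0.7880/1.328 = 0.5934; r = 36.40°.
D = 2·52.0° − 4·36.40° + 180° = 104.00° − 145.59° + 180° = 138.41°.
Angle from antisolar point = 180° − D = 41.59°.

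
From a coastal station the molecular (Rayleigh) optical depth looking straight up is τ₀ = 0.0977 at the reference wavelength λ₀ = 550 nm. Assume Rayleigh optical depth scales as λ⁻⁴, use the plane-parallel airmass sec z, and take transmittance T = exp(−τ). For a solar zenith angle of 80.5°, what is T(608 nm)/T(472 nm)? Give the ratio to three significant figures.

2.00

Airmass: sec 80.5° = 6.0589.
τ(608 nm) = 0.0977 × (550/608)⁴ × 6.0589 = 0.0977 × 0.6696 × 6.0589 = 0.3964.
τ(472 nm) = 0.0977 × (550/472)⁴ × 6.0589 = 0.0977 × 1.8437 × 6.0589 = 1.0914.
T(608)/T(472) = exp(τ_B − τ_A) = exp(0.6950) = 2.0037.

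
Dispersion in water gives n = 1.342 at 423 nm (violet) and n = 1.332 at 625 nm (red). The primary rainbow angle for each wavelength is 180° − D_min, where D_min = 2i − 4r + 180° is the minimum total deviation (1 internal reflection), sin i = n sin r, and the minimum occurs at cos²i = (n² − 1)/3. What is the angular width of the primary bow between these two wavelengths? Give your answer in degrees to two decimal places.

At 423 nm (n = 1.342): cos²i = 0.26699 → i = 58.888°, r = 39.641°, D_min = 139.213°, rainbow angle = 40.787°.
At 625 nm (n = 1.332): cos²i = 0.25807 → i = 59.469°, r = 40.290°, D_min = 137.776°, rainbow angle = 42.224°.
Angular width = |40.787° − 42.224°| = 1.437°.

1.44°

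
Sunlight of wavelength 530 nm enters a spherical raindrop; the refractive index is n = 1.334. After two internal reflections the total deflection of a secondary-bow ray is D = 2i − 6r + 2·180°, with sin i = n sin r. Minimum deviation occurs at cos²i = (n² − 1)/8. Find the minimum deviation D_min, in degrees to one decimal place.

231.2°

cos²i = (1.77956 − 1)/8 = 0.09744; i = arccos(0.31216) = 71.810°.
sin r = sin 71.810°/1.334 = 0.71217; r = 45.411°.
D_min = 2·71.810° − 6·45.411° + 360° = 231.153°.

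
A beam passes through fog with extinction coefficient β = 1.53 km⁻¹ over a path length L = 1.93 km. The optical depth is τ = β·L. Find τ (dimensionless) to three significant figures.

2.95

τ = β·L = 1.53 × 1.93 = 2.9529.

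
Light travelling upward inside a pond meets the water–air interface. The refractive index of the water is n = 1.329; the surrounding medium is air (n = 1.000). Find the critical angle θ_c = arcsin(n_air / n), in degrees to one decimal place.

sin θ_c = n_air / n = 1.000 / 1.329 = 0.7524.
θ_c = arcsin(0.7524) = 48.80°.

48.8°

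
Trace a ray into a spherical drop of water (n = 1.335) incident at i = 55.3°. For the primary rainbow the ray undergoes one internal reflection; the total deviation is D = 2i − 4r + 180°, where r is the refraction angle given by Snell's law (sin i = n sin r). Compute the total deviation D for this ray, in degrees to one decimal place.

sin r = sin 55.3° / 1.335 = 0.8221/1.335 = 0.6158; r = 38.01°.
D = 2·55.3° − 4·38.01° + 180° = 110.60° − 152.05° + 180° = 138.55°.

138.5°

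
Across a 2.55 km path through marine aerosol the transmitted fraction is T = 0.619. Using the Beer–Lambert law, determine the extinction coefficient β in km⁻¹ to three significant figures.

0.188 km⁻¹

Beer–Lambert: T = exp(−βL) ⇒ β = −ln(T)/L = −ln(0.619)/2.55 = 0.4797/2.55 = 0.1881 km⁻¹.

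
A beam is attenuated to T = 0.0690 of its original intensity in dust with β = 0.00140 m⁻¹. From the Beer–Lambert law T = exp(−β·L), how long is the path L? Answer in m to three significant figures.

Beer–Lambert: T = exp(−βL) ⇒ L = −ln(T)/β = −ln(0.0690)/0.00140 = 2.6736/0.00140 = 1910 m.

1910 m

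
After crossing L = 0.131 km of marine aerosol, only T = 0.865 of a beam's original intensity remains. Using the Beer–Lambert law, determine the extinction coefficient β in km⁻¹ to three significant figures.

Beer–Lambert: T = exp(−βL) ⇒ β = −ln(T)/L = −ln(0.865)/0.131 = 0.1450/0.131 = 1.107 km⁻¹.

1.11 km⁻¹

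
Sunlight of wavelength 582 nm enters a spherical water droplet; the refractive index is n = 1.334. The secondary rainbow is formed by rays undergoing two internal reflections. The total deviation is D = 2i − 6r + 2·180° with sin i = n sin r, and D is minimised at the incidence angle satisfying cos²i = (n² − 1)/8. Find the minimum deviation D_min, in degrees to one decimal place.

cos²i = (1.77956 − 1)/8 = 0.09744; i = arccos(0.31216) = 71.810°.
sin r = sin 71.810°/1.334 = 0.71217; r = 45.411°.
D_min = 2·71.810° − 6·45.411° + 360° = 231.153°.

231.2°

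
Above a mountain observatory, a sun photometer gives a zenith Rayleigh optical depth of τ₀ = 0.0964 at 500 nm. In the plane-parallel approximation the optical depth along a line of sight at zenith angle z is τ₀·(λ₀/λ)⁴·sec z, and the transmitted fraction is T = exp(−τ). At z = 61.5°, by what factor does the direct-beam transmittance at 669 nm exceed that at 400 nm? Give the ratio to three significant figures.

Airmass: sec 61.5° = 2.0957.
τ(669 nm) = 0.0964 × (500/669)⁴ × 2.0957 = 0.0964 × 0.3120 × 2.0957 = 0.0630.
τ(400 nm) = 0.0964 × (500/400)⁴ × 2.0957 = 0.0964 × 2.4414 × 2.0957 = 0.4932.
T(669)/T(400) = exp(τ_B − τ_A) = exp(0.4302) = 1.5376.

1.54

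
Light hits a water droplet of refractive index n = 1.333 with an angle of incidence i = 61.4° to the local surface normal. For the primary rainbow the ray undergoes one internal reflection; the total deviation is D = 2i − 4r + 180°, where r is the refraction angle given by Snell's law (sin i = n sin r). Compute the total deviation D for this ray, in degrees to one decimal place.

138.0°

sin r = sin 61.4° / 1.333 = 0.8780/1.333 = 0.6587; r = 41.20°.
D = 2·61.4° − 4·41.20° + 180° = 122.80° − 164.79° + 180° = 138.01°.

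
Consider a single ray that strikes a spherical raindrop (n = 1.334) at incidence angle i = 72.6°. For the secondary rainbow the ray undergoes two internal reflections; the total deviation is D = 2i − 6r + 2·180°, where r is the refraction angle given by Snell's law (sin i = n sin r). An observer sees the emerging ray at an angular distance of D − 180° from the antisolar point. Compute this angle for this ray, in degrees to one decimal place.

sin r = sin 72.6° / 1.334 = 0.9542/1.334 = 0.7153; r = 45.67°.
D = 2·72.6° − 6·45.67° + 2·180° = 145.20° − 274.02° + 360° = 231.18°.
Angle from antisolar point = D − 180° = 51.18°.

51.2°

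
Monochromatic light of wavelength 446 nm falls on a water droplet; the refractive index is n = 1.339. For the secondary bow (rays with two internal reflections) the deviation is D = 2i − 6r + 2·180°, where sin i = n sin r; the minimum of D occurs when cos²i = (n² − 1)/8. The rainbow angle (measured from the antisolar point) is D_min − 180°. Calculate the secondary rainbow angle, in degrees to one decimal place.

52.5°

cos²i = (1.79292 − 1)/8 = 0.09912; i = arccos(0.31483) = 71.650°.
sin r = sin 71.650°/1.339 = 0.70885; r = 45.141°.
D_min = 2·71.650° − 6·45.141° + 360° = 232.451°.
Rainbow angle = D_min − 180° = 52.451°.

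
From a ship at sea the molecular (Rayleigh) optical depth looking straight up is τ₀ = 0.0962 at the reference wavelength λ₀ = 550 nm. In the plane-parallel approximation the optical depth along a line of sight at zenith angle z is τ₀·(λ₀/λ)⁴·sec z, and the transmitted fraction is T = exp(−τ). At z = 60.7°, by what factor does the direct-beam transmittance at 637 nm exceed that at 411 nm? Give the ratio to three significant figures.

Airmass: sec 60.7° = 2.0434.
τ(637 nm) = 0.0962 × (550/637)⁴ × 2.0434 = 0.0962 × 0.5558 × 2.0434 = 0.1092.
τ(411 nm) = 0.0962 × (550/411)⁴ × 2.0434 = 0.0962 × 3.2069 × 2.0434 = 0.6304.
T(637)/T(411) = exp(τ_B − τ_A) = exp(0.5211) = 1.6839.

1.68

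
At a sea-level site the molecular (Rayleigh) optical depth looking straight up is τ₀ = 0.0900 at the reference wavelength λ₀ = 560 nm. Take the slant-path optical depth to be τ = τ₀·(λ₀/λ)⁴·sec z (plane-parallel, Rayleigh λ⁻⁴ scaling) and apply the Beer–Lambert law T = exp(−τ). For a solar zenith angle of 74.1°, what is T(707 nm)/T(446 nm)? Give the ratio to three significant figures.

Airmass: sec 74.1° = 3.6502.
τ(707 nm) = 0.0900 × (560/707)⁴ × 3.6502 = 0.0900 × 0.3936 × 3.6502 = 0.1293.
τ(446 nm) = 0.0900 × (560/446)⁴ × 3.6502 = 0.0900 × 2.4855 × 3.6502 = 0.8165.
T(707)/T(446) = exp(τ_B − τ_A) = exp(0.6872) = 1.9882.

1.99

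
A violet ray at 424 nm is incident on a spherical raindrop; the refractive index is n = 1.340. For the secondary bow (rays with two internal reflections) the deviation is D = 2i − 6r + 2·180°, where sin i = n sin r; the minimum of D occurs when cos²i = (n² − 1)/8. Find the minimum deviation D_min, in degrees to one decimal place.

232.7°

cos²i = (1.79560 − 1)/8 = 0.09945; i = arccos(0.31536) = 71.618°.
sin r = sin 71.618°/1.340 = 0.70819; r = 45.088°.
D_min = 2·71.618° − 6·45.088° + 360° = 232.709°.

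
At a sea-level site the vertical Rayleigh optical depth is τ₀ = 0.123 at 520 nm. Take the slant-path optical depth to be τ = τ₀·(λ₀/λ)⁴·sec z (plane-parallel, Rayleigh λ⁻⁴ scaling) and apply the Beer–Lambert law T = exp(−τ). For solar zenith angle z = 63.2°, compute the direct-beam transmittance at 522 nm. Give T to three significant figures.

0.764

sec 63.2° = 2.2179.
τ = 0.123 × (520/522)⁴ × 2.2179 = 0.123 × 0.9848 × 2.2179 = 0.2686.
T = exp(−0.2686) = 0.7644.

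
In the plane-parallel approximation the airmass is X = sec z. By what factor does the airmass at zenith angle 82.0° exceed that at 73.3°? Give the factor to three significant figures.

2.06

X(82.0°)/X(73.3°) = sec 82.0° / sec 73.3° = cos 73.3° / cos 82.0° = 0.2874/0.1392 = 2.0648.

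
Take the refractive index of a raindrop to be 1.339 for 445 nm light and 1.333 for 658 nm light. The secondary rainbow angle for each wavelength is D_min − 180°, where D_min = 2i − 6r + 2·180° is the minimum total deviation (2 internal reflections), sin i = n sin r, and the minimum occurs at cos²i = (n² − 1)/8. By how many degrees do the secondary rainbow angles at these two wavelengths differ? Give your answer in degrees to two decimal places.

At 445 nm (n = 1.339): cos²i = 0.09912 → i = 71.650°, r = 45.141°, D_min = 232.451°, rainbow angle = 52.451°.
At 658 nm (n = 1.333): cos²i = 0.09711 → i = 71.843°, r = 45.466°, D_min = 230.891°, rainbow angle = 50.891°.
Angular width = |52.451° − 50.891°| = 1.560°.

1.56°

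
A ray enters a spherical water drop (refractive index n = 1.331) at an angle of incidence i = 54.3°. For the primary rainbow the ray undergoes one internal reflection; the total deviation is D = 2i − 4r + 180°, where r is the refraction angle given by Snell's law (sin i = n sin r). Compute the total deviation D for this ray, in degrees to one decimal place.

138.2°

sin r = sin 54.3° / 1.331 = 0.8121/1.331 = 0.6101; r = 37.60°.
D = 2·54.3° − 4·37.60° + 180° = 108.60° − 150.40° + 180° = 138.20°.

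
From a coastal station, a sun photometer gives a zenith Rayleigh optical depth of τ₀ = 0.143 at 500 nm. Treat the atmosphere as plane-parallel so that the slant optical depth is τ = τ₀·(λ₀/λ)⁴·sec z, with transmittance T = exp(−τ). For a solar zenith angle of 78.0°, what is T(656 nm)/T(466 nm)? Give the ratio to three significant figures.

1.97

Airmass: sec 78.0° = 4.8097.
τ(656 nm) = 0.143 × (500/656)⁴ × 4.8097 = 0.143 × 0.3375 × 4.8097 = 0.2321.
τ(466 nm) = 0.143 × (500/466)⁴ × 4.8097 = 0.143 × 1.3254 × 4.8097 = 0.9116.
T(656)/T(466) = exp(τ_B − τ_A) = exp(0.6795) = 1.9728.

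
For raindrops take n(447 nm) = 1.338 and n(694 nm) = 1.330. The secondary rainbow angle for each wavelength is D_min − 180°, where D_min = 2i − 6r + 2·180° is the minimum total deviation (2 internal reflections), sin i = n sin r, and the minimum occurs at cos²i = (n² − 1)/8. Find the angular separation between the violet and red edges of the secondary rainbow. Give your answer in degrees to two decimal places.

At 447 nm (n = 1.338): cos²i = 0.09878 → i = 71.682°, r = 45.195°, D_min = 232.193°, rainbow angle = 52.193°.
At 694 nm (n = 1.330): cos²i = 0.09611 → i = 71.940°, r = 45.630°, D_min = 230.101°, rainbow angle = 50.101°.
Angular width = |52.193° − 50.101°| = 2.092°.

2.09°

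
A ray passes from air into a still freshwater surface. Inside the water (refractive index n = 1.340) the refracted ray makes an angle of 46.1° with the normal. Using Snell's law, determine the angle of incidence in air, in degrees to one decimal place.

Snell: sin θ_i = n · sin θ_r = 1.340 × sin 46.1° = 1.340 × 0.7206 = 0.9655.
θ_i = arcsin(0.9655) = 74.91°.

74.9°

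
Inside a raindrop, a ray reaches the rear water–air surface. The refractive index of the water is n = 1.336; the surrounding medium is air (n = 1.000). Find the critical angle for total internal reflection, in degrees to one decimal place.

sin θ_c = n_air / n = 1.000 / 1.336 = 0.7485.
θ_c = arcsin(0.7485) = 48.46°.

48.5°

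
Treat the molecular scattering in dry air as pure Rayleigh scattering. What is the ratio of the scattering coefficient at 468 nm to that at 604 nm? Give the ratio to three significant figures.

2.77

Rayleigh scattering ∝ λ⁻⁴, so the ratio of coefficients is the inverse fourth power of the wavelength ratio.
σ(468)/σ(604) = (604/468)⁴ = (1.2906)⁴ = 2.774.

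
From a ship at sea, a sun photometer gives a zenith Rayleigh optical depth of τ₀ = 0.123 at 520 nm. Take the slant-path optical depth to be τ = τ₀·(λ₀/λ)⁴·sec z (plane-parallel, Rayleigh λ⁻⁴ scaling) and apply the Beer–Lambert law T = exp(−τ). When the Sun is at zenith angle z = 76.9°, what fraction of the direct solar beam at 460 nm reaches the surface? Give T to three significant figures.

0.412

sec 76.9° = 4.4121.
τ = 0.123 × (520/460)⁴ × 4.4121 = 0.123 × 1.6330 × 4.4121 = 0.8862.
T = exp(−0.8862) = 0.4122.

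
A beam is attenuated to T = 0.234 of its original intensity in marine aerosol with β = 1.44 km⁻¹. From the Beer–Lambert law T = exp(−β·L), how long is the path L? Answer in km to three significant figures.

Beer–Lambert: T = exp(−βL) ⇒ L = −ln(T)/β = −ln(0.234)/1.44 = 1.4524/1.44 = 1.009 km.

1.01 km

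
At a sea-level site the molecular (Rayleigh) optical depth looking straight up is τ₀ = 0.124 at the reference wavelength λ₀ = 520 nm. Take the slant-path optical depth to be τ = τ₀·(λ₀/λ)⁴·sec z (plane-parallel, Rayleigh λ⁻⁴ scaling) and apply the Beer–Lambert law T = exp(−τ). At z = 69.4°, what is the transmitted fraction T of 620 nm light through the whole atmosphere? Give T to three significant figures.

0.840

sec 69.4° = 2.8422.
τ = 0.124 × (520/620)⁴ × 2.8422 = 0.124 × 0.4948 × 2.8422 = 0.1744.
T = exp(−0.1744) = 0.8400.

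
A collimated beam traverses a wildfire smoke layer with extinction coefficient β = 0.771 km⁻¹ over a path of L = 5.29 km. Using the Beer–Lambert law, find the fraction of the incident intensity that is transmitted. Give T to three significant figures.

τ = β·L = 0.771 × 5.29 = 4.0786.
T = exp(−4.0786) = 0.0169.

0.0169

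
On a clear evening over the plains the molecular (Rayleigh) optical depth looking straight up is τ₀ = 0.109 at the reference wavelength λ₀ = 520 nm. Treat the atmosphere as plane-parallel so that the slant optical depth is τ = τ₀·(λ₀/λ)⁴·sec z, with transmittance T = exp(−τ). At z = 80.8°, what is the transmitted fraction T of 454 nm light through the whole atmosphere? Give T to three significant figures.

sec 80.8° = 6.2546.
τ = 0.109 × (520/454)⁴ × 6.2546 = 0.109 × 1.7210 × 6.2546 = 1.1733.
T = exp(−1.1733) = 0.3093.

0.309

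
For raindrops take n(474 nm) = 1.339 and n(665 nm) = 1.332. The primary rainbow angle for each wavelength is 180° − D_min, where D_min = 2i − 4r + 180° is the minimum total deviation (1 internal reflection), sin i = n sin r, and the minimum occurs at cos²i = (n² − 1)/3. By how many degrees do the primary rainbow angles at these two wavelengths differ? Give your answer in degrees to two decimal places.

At 474 nm (n = 1.339): cos²i = 0.26431 → i = 59.062°, r = 39.834°, D_min = 138.786°, rainbow angle = 41.214°.
At 665 nm (n = 1.332): cos²i = 0.25807 → i = 59.469°, r = 40.290°, D_min = 137.776°, rainbow angle = 42.224°.
Angular width = |41.214° − 42.224°| = 1.010°.

1.01°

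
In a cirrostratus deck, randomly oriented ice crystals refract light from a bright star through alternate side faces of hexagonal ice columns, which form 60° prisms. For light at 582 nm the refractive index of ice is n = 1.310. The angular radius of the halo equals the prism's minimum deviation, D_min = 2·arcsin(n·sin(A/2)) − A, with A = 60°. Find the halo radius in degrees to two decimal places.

21.84°

n·sin(A/2) = 1.310 × sin 30° = 1.310 × 0.5000 = 0.6550.
D_min = 2·arcsin(0.6550) − 60° = 2 × 40.920° − 60° = 21.839°.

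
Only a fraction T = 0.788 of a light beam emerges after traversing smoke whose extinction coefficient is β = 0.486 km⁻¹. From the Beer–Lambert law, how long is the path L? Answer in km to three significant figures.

0.490 km

Beer–Lambert: T = exp(−βL) ⇒ L = −ln(T)/β = −ln(0.788)/0.486 = 0.2383/0.486 = 0.4902 km.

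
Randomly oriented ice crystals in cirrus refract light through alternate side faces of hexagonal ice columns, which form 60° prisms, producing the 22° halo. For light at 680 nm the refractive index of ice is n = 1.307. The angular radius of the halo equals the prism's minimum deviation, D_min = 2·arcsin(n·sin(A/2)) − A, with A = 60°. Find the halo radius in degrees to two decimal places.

21.61°

n·sin(A/2) = 1.307 × sin 30° = 1.307 × 0.5000 = 0.6535.
D_min = 2·arcsin(0.6535) − 60° = 2 × 40.806° − 60° = 21.612°.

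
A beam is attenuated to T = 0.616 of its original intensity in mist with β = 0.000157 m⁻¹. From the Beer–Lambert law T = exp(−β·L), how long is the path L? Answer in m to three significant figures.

3090 m

Beer–Lambert: T = exp(−βL) ⇒ L = −ln(T)/β = −ln(0.616)/0.000157 = 0.4845/0.000157 = 3086 m.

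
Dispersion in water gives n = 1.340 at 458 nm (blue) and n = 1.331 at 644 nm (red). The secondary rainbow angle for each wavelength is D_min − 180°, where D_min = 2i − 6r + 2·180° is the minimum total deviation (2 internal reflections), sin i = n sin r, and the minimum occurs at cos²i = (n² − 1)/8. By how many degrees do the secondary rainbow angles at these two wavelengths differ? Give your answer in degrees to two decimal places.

2.34°

At 458 nm (n = 1.340): cos²i = 0.09945 → i = 71.618°, r = 45.088°, D_min = 232.709°, rainbow angle = 52.709°.
At 644 nm (n = 1.331): cos²i = 0.09645 → i = 71.907°, r = 45.575°, D_min = 230.365°, rainbow angle = 50.365°.
Angular width = |52.709° − 50.365°| = 2.344°.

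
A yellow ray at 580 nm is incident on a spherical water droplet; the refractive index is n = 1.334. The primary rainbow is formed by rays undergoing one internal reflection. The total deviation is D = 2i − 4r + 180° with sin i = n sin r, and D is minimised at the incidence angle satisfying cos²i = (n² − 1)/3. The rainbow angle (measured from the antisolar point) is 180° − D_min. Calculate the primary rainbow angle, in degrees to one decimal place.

41.9°

cos²i = (1.77956 − 1)/3 = 0.25985; i = arccos(0.50976) = 59.352°.
sin r = sin 59.352°/1.334 = 0.64492; r = 40.159°.
D_min = 2·59.352° − 4·40.159° + 180° = 138.067°.
Rainbow angle = 180° − D_min = 41.933°.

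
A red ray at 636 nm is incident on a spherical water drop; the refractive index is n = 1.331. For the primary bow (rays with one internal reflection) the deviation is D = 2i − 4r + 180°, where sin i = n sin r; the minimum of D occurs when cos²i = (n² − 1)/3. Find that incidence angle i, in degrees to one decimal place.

cos²i = (1.331² − 1)/3 = (1.77156 − 1)/3 = 0.25719.
cos i = 0.50714, so i = 59.527°.

59.5°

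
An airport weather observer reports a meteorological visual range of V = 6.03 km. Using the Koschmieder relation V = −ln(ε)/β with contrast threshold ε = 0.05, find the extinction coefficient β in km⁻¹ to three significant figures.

0.497 km⁻¹

β = −ln(0.05) / V = 2.996 / 6.03 = 0.4968 km⁻¹.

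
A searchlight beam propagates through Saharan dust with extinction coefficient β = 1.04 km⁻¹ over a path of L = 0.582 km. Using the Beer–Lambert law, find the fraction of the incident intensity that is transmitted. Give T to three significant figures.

τ = β·L = 1.04 × 0.582 = 0.6053.
T = exp(−0.6053) = 0.5459.

0.546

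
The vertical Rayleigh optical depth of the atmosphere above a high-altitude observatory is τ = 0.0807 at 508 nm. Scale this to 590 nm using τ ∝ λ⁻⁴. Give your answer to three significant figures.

0.0444

τ(590 nm) = τ(508 nm) × (508/590)⁴ = 0.0807 × (0.8610)⁴ = 0.0807 × 0.5496 = 0.0444.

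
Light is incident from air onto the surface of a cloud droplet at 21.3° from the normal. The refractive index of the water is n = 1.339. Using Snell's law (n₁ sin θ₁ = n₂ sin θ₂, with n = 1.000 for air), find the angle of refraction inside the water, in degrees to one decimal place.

15.7°

Snell: sin θ_r = sin θ_i / n = sin 21.3° / 1.339 = 0.3633 / 1.339 = 0.2713.
θ_r = arcsin(0.2713) = 15.74°.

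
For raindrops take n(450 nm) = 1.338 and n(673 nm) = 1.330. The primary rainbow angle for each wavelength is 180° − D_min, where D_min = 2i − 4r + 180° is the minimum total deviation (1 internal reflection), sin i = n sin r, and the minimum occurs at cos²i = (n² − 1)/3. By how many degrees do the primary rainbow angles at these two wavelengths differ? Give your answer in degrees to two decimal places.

At 450 nm (n = 1.338): cos²i = 0.26341 → i = 59.120°, r = 39.899°, D_min = 138.643°, rainbow angle = 41.357°.
At 673 nm (n = 1.330): cos²i = 0.25630 → i = 59.585°, r = 40.422°, D_min = 137.484°, rainbow angle = 42.516°.
Angular width = |41.357° − 42.516°| = 1.160°.

1.16°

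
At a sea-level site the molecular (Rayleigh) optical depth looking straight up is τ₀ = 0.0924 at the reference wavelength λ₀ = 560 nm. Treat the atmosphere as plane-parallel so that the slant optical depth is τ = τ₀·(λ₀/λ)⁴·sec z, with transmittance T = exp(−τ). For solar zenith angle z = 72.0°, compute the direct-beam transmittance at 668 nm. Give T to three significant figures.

0.863

sec 72.0° = 3.2361.
τ = 0.0924 × (560/668)⁴ × 3.2361 = 0.0924 × 0.4939 × 3.2361 = 0.1477.
T = exp(−0.1477) = 0.8627.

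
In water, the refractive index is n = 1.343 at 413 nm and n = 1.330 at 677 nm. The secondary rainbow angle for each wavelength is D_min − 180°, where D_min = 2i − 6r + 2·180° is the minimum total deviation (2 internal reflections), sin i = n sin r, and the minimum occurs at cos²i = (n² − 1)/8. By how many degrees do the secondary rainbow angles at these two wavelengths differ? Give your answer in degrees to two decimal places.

At 413 nm (n = 1.343): cos²i = 0.10046 → i = 71.522°, r = 44.928°, D_min = 233.478°, rainbow angle = 53.478°.
At 677 nm (n = 1.330): cos²i = 0.09611 → i = 71.940°, r = 45.630°, D_min = 230.101°, rainbow angle = 50.101°.
Angular width = |53.478° − 50.101°| = 3.377°.

3.38°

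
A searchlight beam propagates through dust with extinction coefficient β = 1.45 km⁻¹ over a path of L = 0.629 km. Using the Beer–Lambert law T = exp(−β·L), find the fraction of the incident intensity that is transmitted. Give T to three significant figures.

0.402

τ = β·L = 1.45 × 0.629 = 0.9121.
T = exp(−0.9121) = 0.4017.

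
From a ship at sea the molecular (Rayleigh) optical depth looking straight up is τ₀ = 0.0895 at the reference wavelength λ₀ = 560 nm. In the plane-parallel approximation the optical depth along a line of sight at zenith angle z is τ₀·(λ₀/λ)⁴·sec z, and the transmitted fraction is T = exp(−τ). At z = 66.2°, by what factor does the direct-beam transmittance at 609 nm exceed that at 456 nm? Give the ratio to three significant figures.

1.41

Airmass: sec 66.2° = 2.4780.
τ(609 nm) = 0.0895 × (560/609)⁴ × 2.4780 = 0.0895 × 0.7150 × 2.4780 = 0.1586.
τ(456 nm) = 0.0895 × (560/456)⁴ × 2.4780 = 0.0895 × 2.2745 × 2.4780 = 0.5045.
T(609)/T(456) = exp(τ_B − τ_A) = exp(0.3459) = 1.4132.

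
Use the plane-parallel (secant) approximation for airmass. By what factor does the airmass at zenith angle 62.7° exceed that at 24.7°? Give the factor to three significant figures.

1.98

X(62.7°)/X(24.7°) = sec 62.7° / sec 24.7° = cos 24.7° / cos 62.7° = 0.9085/0.4586 = 1.9808.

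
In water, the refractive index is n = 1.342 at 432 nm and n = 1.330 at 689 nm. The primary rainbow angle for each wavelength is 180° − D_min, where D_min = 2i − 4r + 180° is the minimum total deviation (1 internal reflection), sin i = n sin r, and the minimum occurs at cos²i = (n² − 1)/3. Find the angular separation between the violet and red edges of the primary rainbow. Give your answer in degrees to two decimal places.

1.73°

At 432 nm (n = 1.342): cos²i = 0.26699 → i = 58.888°, r = 39.641°, D_min = 139.213°, rainbow angle = 40.787°.
At 689 nm (n = 1.330): cos²i = 0.25630 → i = 59.585°, r = 40.422°, D_min = 137.484°, rainbow angle = 42.516°.
Angular width = |40.787° − 42.516°| = 1.729°.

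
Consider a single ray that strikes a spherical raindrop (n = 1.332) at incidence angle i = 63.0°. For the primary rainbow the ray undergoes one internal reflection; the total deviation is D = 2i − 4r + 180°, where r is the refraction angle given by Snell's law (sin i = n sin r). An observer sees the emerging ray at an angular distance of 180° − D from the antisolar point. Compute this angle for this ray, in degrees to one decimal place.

41.9°

sin r = sin 63.0° / 1.332 = 0.8910/1.332 = 0.6689; r = 41.98°.
D = 2·63.0° − 4·41.98° + 180° = 126.00° − 167.94° + 180° = 138.06°.
Angle from antisolar point = 180° − D = 41.94°.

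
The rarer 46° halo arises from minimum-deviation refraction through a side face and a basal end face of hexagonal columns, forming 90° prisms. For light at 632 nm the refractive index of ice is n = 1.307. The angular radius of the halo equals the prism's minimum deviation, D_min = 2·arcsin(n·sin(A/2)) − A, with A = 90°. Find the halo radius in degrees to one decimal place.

n·sin(A/2) = 1.307 × sin 45° = 1.307 × 0.7071 = 0.9242.
D_min = 2·arcsin(0.9242) − 90° = 2 × 67.546° − 90° = 45.093°.

45.1°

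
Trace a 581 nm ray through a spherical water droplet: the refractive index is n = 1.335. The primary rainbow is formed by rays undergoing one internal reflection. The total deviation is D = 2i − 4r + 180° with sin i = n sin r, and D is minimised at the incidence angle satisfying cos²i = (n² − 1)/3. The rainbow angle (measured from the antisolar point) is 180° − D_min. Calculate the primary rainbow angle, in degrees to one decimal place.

cos²i = (1.78222 − 1)/3 = 0.26074; i = arccos(0.51063) = 59.294°.
sin r = sin 59.294°/1.335 = 0.64405; r = 40.094°.
D_min = 2·59.294° − 4·40.094° + 180° = 138.212°.
Rainbow angle = 180° − D_min = 41.788°.

41.8°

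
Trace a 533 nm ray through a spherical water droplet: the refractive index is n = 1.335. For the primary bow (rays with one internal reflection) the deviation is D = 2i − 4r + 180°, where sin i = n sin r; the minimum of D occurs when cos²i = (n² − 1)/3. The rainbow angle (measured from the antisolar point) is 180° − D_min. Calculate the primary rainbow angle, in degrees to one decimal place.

41.8°

cos²i = (1.78222 − 1)/3 = 0.26074; i = arccos(0.51063) = 59.294°.
sin r = sin 59.294°/1.335 = 0.64405; r = 40.094°.
D_min = 2·59.294° − 4·40.094° + 180° = 138.212°.
Rainbow angle = 180° − D_min = 41.788°.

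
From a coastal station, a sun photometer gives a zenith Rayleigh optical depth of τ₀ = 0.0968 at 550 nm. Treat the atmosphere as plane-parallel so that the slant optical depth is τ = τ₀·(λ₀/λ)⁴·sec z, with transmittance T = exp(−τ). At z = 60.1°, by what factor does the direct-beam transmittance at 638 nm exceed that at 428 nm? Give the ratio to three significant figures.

1.53

Airmass: sec 60.1° = 2.0061.
τ(638 nm) = 0.0968 × (550/638)⁴ × 2.0061 = 0.0968 × 0.5523 × 2.0061 = 0.1072.
τ(428 nm) = 0.0968 × (550/428)⁴ × 2.0061 = 0.0968 × 2.7269 × 2.0061 = 0.5295.
T(638)/T(428) = exp(τ_B − τ_A) = exp(0.4223) = 1.5254.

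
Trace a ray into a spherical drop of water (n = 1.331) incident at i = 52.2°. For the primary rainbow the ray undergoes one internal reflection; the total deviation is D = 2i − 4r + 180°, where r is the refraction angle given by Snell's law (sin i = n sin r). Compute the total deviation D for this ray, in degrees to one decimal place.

sin r = sin 52.2° / 1.331 = 0.7902/1.331 = 0.5937; r = 36.42°.
D = 2·52.2° − 4·36.42° + 180° = 104.40° − 145.67° + 180° = 138.73°.

138.7°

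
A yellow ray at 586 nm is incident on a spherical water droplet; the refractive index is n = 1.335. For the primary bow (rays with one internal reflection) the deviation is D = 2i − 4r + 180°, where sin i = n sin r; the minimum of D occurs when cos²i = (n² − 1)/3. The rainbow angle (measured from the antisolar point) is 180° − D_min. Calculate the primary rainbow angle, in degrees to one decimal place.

cos²i = (1.78222 − 1)/3 = 0.26074; i = arccos(0.51063) = 59.294°.
sin r = sin 59.294°/1.335 = 0.64405; r = 40.094°.
D_min = 2·59.294° − 4·40.094° + 180° = 138.212°.
Rainbow angle = 180° − D_min = 41.788°.

41.8°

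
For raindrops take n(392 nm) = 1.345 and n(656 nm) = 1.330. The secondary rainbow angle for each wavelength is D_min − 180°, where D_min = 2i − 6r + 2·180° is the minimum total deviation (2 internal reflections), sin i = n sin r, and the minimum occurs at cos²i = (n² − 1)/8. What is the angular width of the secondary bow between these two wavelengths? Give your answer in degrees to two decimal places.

3.89°

At 392 nm (n = 1.345): cos²i = 0.10113 → i = 71.458°, r = 44.821°, D_min = 233.987°, rainbow angle = 53.987°.
At 656 nm (n = 1.330): cos²i = 0.09611 → i = 71.940°, r = 45.630°, D_min = 230.101°, rainbow angle = 50.101°.
Angular width = |53.987° − 50.101°| = 3.886°.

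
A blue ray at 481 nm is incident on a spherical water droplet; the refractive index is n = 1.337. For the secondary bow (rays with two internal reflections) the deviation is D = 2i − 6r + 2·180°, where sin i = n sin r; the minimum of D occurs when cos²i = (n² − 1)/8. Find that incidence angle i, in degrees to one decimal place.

cos²i = (1.337² − 1)/8 = (1.78757 − 1)/8 = 0.09845.
cos i = 0.31376, so i = 71.714°.

71.7°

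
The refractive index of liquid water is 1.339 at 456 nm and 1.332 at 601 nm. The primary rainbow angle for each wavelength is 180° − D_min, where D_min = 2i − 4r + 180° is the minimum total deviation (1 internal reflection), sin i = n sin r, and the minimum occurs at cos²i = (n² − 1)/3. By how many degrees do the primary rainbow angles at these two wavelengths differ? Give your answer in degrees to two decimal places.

1.01°

At 456 nm (n = 1.339): cos²i = 0.26431 → i = 59.062°, r = 39.834°, D_min = 138.786°, rainbow angle = 41.214°.
At 601 nm (n = 1.332): cos²i = 0.25807 → i = 59.469°, r = 40.290°, D_min = 137.776°, rainbow angle = 42.224°.
Angular width = |41.214° − 42.224°| = 1.010°.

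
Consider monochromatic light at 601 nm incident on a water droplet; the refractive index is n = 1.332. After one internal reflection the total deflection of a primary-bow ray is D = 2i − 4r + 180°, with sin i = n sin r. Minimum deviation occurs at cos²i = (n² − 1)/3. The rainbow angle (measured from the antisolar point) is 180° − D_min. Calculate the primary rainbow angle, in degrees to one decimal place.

42.2°

cos²i = (1.77422 − 1)/3 = 0.25807; i = arccos(0.50801) = 59.469°.
sin r = sin 59.469°/1.332 = 0.64666; r = 40.290°.
D_min = 2·59.469° − 4·40.290° + 180° = 137.776°.
Rainbow angle = 180° − D_min = 42.224°.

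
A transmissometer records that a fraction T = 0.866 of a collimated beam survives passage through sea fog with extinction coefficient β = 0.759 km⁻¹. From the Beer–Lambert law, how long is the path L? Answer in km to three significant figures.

Beer–Lambert: T = exp(−βL) ⇒ L = −ln(T)/β = −ln(0.866)/0.759 = 0.1439/0.759 = 0.1896 km.

0.190 km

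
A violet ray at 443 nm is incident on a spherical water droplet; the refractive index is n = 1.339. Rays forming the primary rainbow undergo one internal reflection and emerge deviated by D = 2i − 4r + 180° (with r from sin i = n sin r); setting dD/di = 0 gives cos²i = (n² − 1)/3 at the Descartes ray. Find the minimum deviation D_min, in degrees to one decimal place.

cos²i = (1.79292 − 1)/3 = 0.26431; i = arccos(0.51411) = 59.062°.
sin r = sin 59.062°/1.339 = 0.64057; r = 39.834°.
D_min = 2·59.062° − 4·39.834° + 180° = 138.786°.

138.8°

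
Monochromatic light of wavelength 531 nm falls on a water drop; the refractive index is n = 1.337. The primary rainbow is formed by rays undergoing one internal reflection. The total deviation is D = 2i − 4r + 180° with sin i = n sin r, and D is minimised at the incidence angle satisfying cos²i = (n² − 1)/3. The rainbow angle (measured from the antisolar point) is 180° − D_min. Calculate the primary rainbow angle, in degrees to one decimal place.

41.5°

cos²i = (1.78757 − 1)/3 = 0.26252; i = arccos(0.51237) = 59.178°.
sin r = sin 59.178°/1.337 = 0.64231; r = 39.964°.
D_min = 2·59.178° − 4·39.964° + 180° = 138.500°.
Rainbow angle = 180° − D_min = 41.500°.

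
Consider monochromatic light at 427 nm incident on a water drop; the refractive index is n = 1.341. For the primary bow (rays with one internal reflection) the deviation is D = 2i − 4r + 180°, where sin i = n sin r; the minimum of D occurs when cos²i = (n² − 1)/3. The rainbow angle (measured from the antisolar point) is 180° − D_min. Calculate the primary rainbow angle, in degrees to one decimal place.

40.9°

cos²i = (1.79828 − 1)/3 = 0.26609; i = arccos(0.51584) = 58.946°.
sin r = sin 58.946°/1.341 = 0.63884; r = 39.705°.
D_min = 2·58.946° − 4·39.705° + 180° = 139.071°.
Rainbow angle = 180° − D_min = 40.929°.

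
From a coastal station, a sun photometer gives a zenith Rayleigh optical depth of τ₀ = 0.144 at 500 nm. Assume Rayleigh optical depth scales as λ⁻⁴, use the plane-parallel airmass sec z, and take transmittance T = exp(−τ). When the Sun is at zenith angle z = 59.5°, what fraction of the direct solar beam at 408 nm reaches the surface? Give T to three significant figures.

sec 59.5° = 1.9703.
τ = 0.144 × (500/408)⁴ × 1.9703 = 0.144 × 2.2555 × 1.9703 = 0.6399.
T = exp(−0.6399) = 0.5273.

0.527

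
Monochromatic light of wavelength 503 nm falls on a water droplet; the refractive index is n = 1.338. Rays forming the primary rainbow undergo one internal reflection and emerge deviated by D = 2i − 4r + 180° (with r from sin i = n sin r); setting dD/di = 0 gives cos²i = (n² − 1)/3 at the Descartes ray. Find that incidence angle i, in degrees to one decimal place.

59.1°

cos²i = (1.338² − 1)/3 = (1.79024 − 1)/3 = 0.26341.
cos i = 0.51324, so i = 59.120°.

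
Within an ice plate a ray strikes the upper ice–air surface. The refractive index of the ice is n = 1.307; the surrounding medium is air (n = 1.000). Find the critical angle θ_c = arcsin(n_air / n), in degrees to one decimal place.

sin θ_c = n_air / n = 1.000 / 1.307 = 0.7651.
θ_c = arcsin(0.7651) = 49.92°.

49.9°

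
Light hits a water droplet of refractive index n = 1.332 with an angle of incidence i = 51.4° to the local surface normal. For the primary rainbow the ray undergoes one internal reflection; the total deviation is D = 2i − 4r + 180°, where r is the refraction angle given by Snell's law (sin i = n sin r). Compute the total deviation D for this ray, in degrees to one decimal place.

sin r = sin 51.4° / 1.332 = 0.7815/1.332 = 0.5867; r = 35.93°.
D = 2·51.4° − 4·35.93° + 180° = 102.80° − 143.70° + 180° = 139.10°.

139.1°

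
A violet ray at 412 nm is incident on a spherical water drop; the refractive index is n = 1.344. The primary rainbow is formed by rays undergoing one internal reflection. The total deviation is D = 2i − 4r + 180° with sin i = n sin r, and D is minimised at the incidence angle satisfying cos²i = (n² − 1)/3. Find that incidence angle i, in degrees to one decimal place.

58.8°

cos²i = (1.344² − 1)/3 = (1.80634 − 1)/3 = 0.26878.
cos i = 0.51844, so i = 58.772°.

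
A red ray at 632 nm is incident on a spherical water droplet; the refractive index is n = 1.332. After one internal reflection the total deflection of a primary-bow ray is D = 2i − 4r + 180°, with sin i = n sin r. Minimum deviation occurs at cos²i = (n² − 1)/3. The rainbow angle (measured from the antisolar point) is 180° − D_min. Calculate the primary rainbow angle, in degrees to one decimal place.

42.2°

cos²i = (1.77422 − 1)/3 = 0.25807; i = arccos(0.50801) = 59.469°.
sin r = sin 59.469°/1.332 = 0.64666; r = 40.290°.
D_min = 2·59.469° − 4·40.290° + 180° = 137.776°.
Rainbow angle = 180° − D_min = 42.224°.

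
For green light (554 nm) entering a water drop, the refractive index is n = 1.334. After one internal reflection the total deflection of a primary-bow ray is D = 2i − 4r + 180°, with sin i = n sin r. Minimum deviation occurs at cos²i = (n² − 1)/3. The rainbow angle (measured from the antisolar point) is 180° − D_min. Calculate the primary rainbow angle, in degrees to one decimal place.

cos²i = (1.77956 − 1)/3 = 0.25985; i = arccos(0.50976) = 59.352°.
sin r = sin 59.352°/1.334 = 0.64492; r = 40.159°.
D_min = 2·59.352° − 4·40.159° + 180° = 138.067°.
Rainbow angle = 180° − D_min = 41.933°.

41.9°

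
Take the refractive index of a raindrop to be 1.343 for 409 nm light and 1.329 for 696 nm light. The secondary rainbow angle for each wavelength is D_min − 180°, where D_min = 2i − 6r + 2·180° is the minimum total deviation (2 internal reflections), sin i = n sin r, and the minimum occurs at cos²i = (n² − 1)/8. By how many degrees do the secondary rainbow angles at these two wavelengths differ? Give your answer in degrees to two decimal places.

3.64°

At 409 nm (n = 1.343): cos²i = 0.10046 → i = 71.522°, r = 44.928°, D_min = 233.478°, rainbow angle = 53.478°.
At 696 nm (n = 1.329): cos²i = 0.09578 → i = 71.972°, r = 45.685°, D_min = 229.837°, rainbow angle = 49.837°.
Angular width = |53.478° − 49.837°| = 3.641°.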